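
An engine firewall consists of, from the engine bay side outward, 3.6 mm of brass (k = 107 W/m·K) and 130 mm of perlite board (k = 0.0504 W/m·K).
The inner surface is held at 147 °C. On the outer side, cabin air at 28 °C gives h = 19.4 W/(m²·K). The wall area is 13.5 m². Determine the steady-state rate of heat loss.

Q ≈ 611 W

Using the resistance-network approach (series):
R_brass = L/(kA) = 0.0036/(107×13.5) = 2.492×10^-6 K/W
R_perlite board = L/(kA) = 0.13/(0.0504×13.5) = 0.1911 K/W
R_outer film = 1/(h_o·A) = 1/(19.4×13.5) = 0.003818 K/W
R_total = 0.1949 K/W
Q = ΔT / R_total = 119 / 0.1949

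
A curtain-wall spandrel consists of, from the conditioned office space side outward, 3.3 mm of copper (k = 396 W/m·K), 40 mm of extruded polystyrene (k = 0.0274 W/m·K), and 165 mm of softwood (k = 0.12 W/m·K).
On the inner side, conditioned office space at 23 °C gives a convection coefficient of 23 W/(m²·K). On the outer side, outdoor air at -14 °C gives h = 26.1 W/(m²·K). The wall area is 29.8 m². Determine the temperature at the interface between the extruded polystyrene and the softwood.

Thermal resistances in series:
R_inner film = 1/(h_i·A) = 1/(23×29.8) = 0.001459 K/W
R_copper = L/(kA) = 0.0033/(396×29.8) = 2.796×10^-7 K/W
R_extruded polystyrene = L/(kA) = 0.04/(0.0274×29.8) = 0.04899 K/W
R_softwood = L/(kA) = 0.165/(0.12×29.8) = 0.04614 K/W
R_outer film = 1/(h_o·A) = 1/(26.1×29.8) = 0.001286 K/W
R_total = 0.09787 K/W;  Q = ΔT/R_total = 37/0.09787 = 378 W
T_interface = T_inner − Q·ΣR(inner→interface) = 23 − 378×0.05045

T ≈ 3.93 °C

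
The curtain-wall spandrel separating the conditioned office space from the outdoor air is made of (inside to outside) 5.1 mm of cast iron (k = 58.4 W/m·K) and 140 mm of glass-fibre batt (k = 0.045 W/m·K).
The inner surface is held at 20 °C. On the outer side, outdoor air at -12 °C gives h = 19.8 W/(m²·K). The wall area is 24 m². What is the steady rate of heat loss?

Thermal resistances in series:
R_cast iron = L/(kA) = 0.0051/(58.4×24) = 3.639×10^-6 K/W
R_glass-fibre batt = L/(kA) = 0.14/(0.045×24) = 0.1296 K/W
R_outer film = 1/(h_o·A) = 1/(19.8×24) = 0.002104 K/W
R_total = 0.1317 K/W
Q = ΔT / R_total = 32 / 0.1317

Q ≈ 243 W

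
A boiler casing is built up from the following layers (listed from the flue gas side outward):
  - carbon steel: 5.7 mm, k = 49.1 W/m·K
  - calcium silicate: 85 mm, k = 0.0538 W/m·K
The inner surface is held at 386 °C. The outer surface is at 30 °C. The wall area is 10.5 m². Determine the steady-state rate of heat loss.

Treating each layer as a thermal resistance in series:
R_carbon steel = L/(kA) = 0.0057/(49.1×10.5) = 1.106×10^-5 K/W
R_calcium silicate = L/(kA) = 0.085/(0.0538×10.5) = 0.1505 K/W
R_total = 0.1505 K/W
Q = ΔT / R_total = 356 / 0.1505

Q ≈ 2370 W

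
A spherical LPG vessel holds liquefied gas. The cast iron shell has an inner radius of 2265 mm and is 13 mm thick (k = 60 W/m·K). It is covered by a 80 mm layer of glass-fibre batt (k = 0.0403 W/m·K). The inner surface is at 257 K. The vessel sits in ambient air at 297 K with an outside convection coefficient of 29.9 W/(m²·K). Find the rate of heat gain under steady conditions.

Radial (spherical) resistances in series:
R_cast iron shell = (1/2.265 − 1/2.278)/(4π×60) = 3.342×10^-6 K/W
R_glass-fibre batt = (1/2.278 − 1/2.358)/(4π×0.0403) = 0.02941 K/W
R_outer film = 1/(h·4πr_o²) = 1/(29.9×4π×2.358²) = 4.787×10^-4 K/W
R_total = 0.02989 K/W
Q = ΔT/R_total = 40/0.02989

Q ≈ 1340 W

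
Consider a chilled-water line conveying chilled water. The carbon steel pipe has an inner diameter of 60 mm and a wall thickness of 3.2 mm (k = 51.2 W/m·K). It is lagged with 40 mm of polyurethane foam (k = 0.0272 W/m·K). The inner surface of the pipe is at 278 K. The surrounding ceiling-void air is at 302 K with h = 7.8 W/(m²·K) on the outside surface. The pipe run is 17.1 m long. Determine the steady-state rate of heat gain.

Radial resistances (cylindrical: R_cond = ln(r_o/r_i)/(2πkL), R_conv = 1/(h·2πrL)):
R_carbon steel pipe wall = ln(33.2/30)/(2π×51.2×17.1) = 1.842×10^-5 K/W
R_polyurethane foam = ln(73.2/33.2)/(2π×0.0272×17.1) = 0.2705 K/W
R_outer film = 1/(h_o·2πr_oL) = 1/(7.8×2π×0.0732×17.1) = 0.0163 K/W
R_total = 0.2869 K/W
Q = ΔT/R_total = 24/0.2869

Q ≈ 83.7 W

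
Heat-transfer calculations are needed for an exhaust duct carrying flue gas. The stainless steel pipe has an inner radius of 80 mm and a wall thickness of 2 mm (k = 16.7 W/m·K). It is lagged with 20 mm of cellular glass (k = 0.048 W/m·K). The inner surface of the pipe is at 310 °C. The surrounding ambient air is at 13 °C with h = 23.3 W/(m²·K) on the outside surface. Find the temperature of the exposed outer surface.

T ≈ 38.1 °C

Treating each annulus and film as a series resistance:
R_stainless steel pipe wall = ln(82/80)/(2π×16.7×1) = 2.353×10^-4 K/W
R_cellular glass = ln(102/82)/(2π×0.048×1) = 0.7237 K/W
R_outer film = 1/(h_o·2πr_oL) = 1/(23.3×2π×0.102×1) = 0.06697 K/W
R_total = 0.7909 K/W
Q = ΔT/R_total = 297/0.7909
Q = 376 W/m
T_interface = T_inner − Q·ΣR(inner→interface) = 310 − 376×0.7239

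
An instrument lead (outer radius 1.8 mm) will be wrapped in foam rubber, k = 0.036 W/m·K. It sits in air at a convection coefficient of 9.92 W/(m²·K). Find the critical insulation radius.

For a cylinder r_cr = k/h = 0.036/9.92
r_cr = 3.63 mm; since the bare radius (1.8 mm) is below r_cr, adding a thin layer of insulation will *increase* heat loss.

r_cr ≈ 3.63 mm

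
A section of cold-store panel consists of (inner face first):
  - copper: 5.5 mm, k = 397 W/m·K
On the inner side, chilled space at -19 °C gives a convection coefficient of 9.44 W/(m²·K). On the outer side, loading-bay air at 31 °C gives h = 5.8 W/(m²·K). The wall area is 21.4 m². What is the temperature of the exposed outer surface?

T ≈ 0.0304 °C

Series thermal resistances:
R_inner film = 1/(h_i·A) = 1/(9.44×21.4) = 0.00495 K/W
R_copper = L/(kA) = 0.0055/(397×21.4) = 6.474×10^-7 K/W
R_outer film = 1/(h_o·A) = 1/(5.8×21.4) = 0.008057 K/W
R_total = 0.01301 K/W;  Q = ΔT/R_total = 50/0.01301 = 3844 W
T_interface = T_inner + Q·ΣR(inner→interface) = -19 + 3840×0.004951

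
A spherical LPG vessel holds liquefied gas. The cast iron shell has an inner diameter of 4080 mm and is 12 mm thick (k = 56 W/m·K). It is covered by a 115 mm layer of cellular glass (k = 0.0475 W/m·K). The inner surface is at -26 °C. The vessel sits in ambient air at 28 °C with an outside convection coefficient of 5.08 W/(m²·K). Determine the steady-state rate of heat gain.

Q ≈ 1160 W

Each spherical layer contributes R = (1/r_i − 1/r_o)/(4πk):
R_cast iron shell = (1/2.04 − 1/2.052)/(4π×56) = 4.074×10^-6 K/W
R_cellular glass = (1/2.052 − 1/2.167)/(4π×0.0475) = 0.04333 K/W
R_outer film = 1/(h·4πr_o²) = 1/(5.08×4π×2.167²) = 0.003336 K/W
R_total = 0.04667 K/W
Q = ΔT/R_total = 54/0.04667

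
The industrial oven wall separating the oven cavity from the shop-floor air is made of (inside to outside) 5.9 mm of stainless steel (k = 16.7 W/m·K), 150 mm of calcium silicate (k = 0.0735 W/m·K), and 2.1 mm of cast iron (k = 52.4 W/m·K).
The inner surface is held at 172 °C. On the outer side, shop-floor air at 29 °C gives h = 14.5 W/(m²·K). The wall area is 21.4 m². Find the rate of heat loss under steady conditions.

Q ≈ 1450 W

Series thermal resistances:
R_stainless steel = L/(kA) = 0.0059/(16.7×21.4) = 1.651×10^-5 K/W
R_calcium silicate = L/(kA) = 0.15/(0.0735×21.4) = 0.09537 K/W
R_cast iron = L/(kA) = 0.0021/(52.4×21.4) = 1.873×10^-6 K/W
R_outer film = 1/(h_o·A) = 1/(14.5×21.4) = 0.003223 K/W
R_total = 0.09861 K/W
Q = ΔT / R_total = 143 / 0.09861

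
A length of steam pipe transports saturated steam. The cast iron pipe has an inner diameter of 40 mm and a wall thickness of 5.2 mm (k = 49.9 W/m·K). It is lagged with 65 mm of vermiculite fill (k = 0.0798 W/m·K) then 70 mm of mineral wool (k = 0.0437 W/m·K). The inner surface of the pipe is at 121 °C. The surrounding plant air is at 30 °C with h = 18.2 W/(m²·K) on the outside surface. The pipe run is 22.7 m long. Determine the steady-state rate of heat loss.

Q ≈ 440 W

For a radial system each layer contributes R = ln(r_out/r_in)/(2πkL); films add R = 1/(hA).
R_cast iron pipe wall = ln(25.2/20)/(2π×49.9×22.7) = 3.247×10^-5 K/W
R_vermiculite fill = ln(90.2/25.2)/(2π×0.0798×22.7) = 0.112 K/W
R_mineral wool = ln(160.2/90.2)/(2π×0.0437×22.7) = 0.09216 K/W
R_outer film = 1/(h_o·2πr_oL) = 1/(18.2×2π×0.1602×22.7) = 0.002405 K/W
R_total = 0.2066 K/W
Q = ΔT/R_total = 91/0.2066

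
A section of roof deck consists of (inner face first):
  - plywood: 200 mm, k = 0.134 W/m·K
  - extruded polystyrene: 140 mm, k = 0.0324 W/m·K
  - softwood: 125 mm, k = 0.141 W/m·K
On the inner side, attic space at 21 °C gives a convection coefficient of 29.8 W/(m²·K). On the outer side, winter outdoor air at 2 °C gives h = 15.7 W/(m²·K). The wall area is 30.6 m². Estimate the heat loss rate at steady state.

Thermal resistances in series:
R_inner film = 1/(h_i·A) = 1/(29.8×30.6) = 0.001097 K/W
R_plywood = L/(kA) = 0.2/(0.134×30.6) = 0.04878 K/W
R_extruded polystyrene = L/(kA) = 0.14/(0.0324×30.6) = 0.1412 K/W
R_softwood = L/(kA) = 0.125/(0.141×30.6) = 0.02897 K/W
R_outer film = 1/(h_o·A) = 1/(15.7×30.6) = 0.002082 K/W
R_total = 0.2221 K/W
Q = ΔT / R_total = 19 / 0.2221

Q ≈ 85.5 W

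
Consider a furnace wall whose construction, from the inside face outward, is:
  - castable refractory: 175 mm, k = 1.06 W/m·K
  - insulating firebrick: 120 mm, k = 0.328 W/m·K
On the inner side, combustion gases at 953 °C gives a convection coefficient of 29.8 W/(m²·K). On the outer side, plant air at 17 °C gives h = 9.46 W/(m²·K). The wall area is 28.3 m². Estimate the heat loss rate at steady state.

Q ≈ 39500 W

Series thermal resistances:
R_inner film = 1/(h_i·A) = 1/(29.8×28.3) = 0.001186 K/W
R_castable refractory = L/(kA) = 0.175/(1.06×28.3) = 0.005834 K/W
R_insulating firebrick = L/(kA) = 0.12/(0.328×28.3) = 0.01293 K/W
R_outer film = 1/(h_o·A) = 1/(9.46×28.3) = 0.003735 K/W
R_total = 0.02368 K/W
Q = ΔT / R_total = 936 / 0.02368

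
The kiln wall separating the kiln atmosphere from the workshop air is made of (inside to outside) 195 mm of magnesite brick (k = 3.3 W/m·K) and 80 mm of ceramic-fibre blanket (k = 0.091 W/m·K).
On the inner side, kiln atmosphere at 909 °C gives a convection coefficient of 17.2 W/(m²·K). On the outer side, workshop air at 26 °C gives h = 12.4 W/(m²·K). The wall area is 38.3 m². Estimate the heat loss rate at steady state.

Thermal resistances in series:
R_inner film = 1/(h_i·A) = 1/(17.2×38.3) = 0.001518 K/W
R_magnesite brick = L/(kA) = 0.195/(3.3×38.3) = 0.001543 K/W
R_ceramic-fibre blanket = L/(kA) = 0.08/(0.091×38.3) = 0.02295 K/W
R_outer film = 1/(h_o·A) = 1/(12.4×38.3) = 0.002106 K/W
R_total = 0.02812 K/W
Q = ΔT / R_total = 883 / 0.02812

Q ≈ 31400 W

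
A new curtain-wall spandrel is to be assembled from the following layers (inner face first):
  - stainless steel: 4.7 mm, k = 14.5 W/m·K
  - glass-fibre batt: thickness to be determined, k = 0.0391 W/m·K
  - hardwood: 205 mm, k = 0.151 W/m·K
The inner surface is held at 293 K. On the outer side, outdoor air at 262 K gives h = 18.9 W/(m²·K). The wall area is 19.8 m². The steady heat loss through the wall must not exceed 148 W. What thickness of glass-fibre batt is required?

Using the resistance-network approach (series):
R_stainless steel = L/(kA) = 0.0047/(14.5×19.8) = 1.637×10^-5 K/W
R_hardwood = L/(kA) = 0.205/(0.151×19.8) = 0.06857 K/W
R_outer film = 1/(h_o·A) = 1/(18.9×19.8) = 0.002672 K/W
Sum of the known resistances R_other = 0.07126 K/W
Required total resistance R_tot = ΔT/Q_allow = 31/148 = 0.2095 K/W
R_glass-fibre batt = R_tot − R_other = 0.1382 K/W
L = R·k·A = 0.1382×0.0391×19.8

L ≈ 107 mm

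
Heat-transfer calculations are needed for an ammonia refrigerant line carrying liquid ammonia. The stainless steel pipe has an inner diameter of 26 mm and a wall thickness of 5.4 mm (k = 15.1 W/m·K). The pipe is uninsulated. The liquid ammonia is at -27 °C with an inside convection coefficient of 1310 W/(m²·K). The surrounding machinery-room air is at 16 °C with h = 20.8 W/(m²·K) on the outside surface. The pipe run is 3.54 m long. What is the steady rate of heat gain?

Treating each annulus and film as a series resistance:
R_inner film = 1/(h_i·2πr₁L) = 1/(1310×2π×0.013×3.54) = 0.00264 K/W
R_stainless steel pipe wall = ln(18.4/13)/(2π×15.1×3.54) = 0.001034 K/W
R_outer film = 1/(h_o·2πr_oL) = 1/(20.8×2π×0.0184×3.54) = 0.1175 K/W
R_total = 0.1211 K/W
Q = ΔT/R_total = 43/0.1211

Q ≈ 355 W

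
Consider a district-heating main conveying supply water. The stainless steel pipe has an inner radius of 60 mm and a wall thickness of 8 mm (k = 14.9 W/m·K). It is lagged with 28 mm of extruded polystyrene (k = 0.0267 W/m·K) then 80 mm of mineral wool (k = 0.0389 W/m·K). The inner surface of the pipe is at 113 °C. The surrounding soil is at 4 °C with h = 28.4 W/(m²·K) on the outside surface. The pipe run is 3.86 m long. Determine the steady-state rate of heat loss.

Q ≈ 92.1 W

Radial resistances (cylindrical: R_cond = ln(r_o/r_i)/(2πkL), R_conv = 1/(h·2πrL)):
R_stainless steel pipe wall = ln(68/60)/(2π×14.9×3.86) = 3.464×10^-4 K/W
R_extruded polystyrene = ln(96/68)/(2π×0.0267×3.86) = 0.5325 K/W
R_mineral wool = ln(176/96)/(2π×0.0389×3.86) = 0.6425 K/W
R_outer film = 1/(h_o·2πr_oL) = 1/(28.4×2π×0.176×3.86) = 0.008249 K/W
R_total = 1.184 K/W
Q = ΔT/R_total = 109/1.184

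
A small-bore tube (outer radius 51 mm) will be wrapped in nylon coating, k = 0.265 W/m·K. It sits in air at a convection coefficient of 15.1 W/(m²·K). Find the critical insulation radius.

For a cylinder r_cr = k/h = 0.265/15.1
r_cr = 17.5 mm; since the bare radius (51 mm) is above r_cr, any added insulation will reduce heat loss.

r_cr ≈ 17.5 mm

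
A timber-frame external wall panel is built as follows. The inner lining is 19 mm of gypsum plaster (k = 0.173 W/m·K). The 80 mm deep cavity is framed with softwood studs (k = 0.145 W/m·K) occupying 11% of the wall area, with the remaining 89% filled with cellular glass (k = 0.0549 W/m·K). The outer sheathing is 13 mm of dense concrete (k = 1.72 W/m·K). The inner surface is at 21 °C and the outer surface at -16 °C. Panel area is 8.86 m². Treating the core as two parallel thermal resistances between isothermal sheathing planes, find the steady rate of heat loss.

Sheathing layers in series; stud and cavity paths in parallel between them.
R_inner = 0.019/(0.173×8.86) = 0.0124 K/W
R_stud  = 0.08/(0.145×0.11×8.86) = 0.5661 K/W
R_cav   = 0.08/(0.0549×0.89×8.86) = 0.1848 K/W
1/R_core = 1/R_stud + 1/R_cav → R_core = 0.1393 K/W
R_outer = 0.013/(1.72×8.86) = 8.531×10^-4 K/W
R_total = 0.1526 K/W
Q = ΔT/R_total = 37/0.1526

Q ≈ 243 W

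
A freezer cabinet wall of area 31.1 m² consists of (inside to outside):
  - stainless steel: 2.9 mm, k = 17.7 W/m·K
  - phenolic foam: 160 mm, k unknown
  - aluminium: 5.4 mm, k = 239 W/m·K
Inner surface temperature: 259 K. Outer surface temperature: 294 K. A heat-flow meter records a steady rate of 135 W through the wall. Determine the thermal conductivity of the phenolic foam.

Treating each layer as a thermal resistance in series:
R_stainless steel = L/(kA) = 0.0029/(17.7×31.1) = 5.268×10^-6 K/W
R_aluminium = L/(kA) = 0.0054/(239×31.1) = 7.265×10^-7 K/W
Sum of known resistances R_other = 5.995×10^-6 K/W
Total R = ΔT/Q = 35/135 = 0.2593 K/W
R_phenolic foam = R_total − R_other = 0.2593 K/W
k = L/(R·A) = 0.16/(0.2593×31.1)

k ≈ 0.0198 W/(m·K)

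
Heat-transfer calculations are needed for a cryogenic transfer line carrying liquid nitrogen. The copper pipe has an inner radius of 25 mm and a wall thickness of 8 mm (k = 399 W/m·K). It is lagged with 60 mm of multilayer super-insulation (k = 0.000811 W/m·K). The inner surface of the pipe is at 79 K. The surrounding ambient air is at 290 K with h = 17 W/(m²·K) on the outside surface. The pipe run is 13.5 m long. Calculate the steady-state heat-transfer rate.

For a radial system each layer contributes R = ln(r_out/r_in)/(2πkL); films add R = 1/(hA).
R_copper pipe wall = ln(33/25)/(2π×399×13.5) = 8.203×10^-6 K/W
R_multilayer super-insulation = ln(93/33)/(2π×0.000811×13.5) = 15.06 K/W
R_outer film = 1/(h_o·2πr_oL) = 1/(17×2π×0.093×13.5) = 0.007457 K/W
R_total = 15.07 K/W
Q = ΔT/R_total = 211/15.07

Q ≈ 14 W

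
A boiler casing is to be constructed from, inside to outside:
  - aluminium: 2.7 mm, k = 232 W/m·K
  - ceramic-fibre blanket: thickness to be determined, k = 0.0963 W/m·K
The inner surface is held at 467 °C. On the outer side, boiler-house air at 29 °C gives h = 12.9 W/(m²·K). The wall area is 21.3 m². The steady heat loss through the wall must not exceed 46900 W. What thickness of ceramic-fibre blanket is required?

Treating each layer as a thermal resistance in series:
R_aluminium = L/(kA) = 0.0027/(232×21.3) = 5.464×10^-7 K/W
R_outer film = 1/(h_o·A) = 1/(12.9×21.3) = 0.003639 K/W
Sum of the known resistances R_other = 0.00364 K/W
Required total resistance R_tot = ΔT/Q_allow = 438/46900 = 0.009339 K/W
R_ceramic-fibre blanket = R_tot − R_other = 0.005699 K/W
L = R·k·A = 0.005699×0.0963×21.3

L ≈ 11.7 mm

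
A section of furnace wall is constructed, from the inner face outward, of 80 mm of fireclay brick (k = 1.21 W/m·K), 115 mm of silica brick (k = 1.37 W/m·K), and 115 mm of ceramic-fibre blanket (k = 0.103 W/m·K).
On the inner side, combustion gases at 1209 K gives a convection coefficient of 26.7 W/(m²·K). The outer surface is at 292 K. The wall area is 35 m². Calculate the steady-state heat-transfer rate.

Series thermal resistances:
R_inner film = 1/(h_i·A) = 1/(26.7×35) = 0.00107 K/W
R_fireclay brick = L/(kA) = 0.08/(1.21×35) = 0.001889 K/W
R_silica brick = L/(kA) = 0.115/(1.37×35) = 0.002398 K/W
R_ceramic-fibre blanket = L/(kA) = 0.115/(0.103×35) = 0.0319 K/W
R_total = 0.03726 K/W
Q = ΔT / R_total = 917 / 0.03726

Q ≈ 24600 W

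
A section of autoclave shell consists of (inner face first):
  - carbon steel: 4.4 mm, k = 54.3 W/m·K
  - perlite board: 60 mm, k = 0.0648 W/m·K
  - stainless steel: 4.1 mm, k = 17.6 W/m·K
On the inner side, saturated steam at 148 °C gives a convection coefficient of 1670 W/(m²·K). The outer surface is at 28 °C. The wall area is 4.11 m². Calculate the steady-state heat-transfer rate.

Q ≈ 532 W

Series thermal resistances:
R_inner film = 1/(h_i·A) = 1/(1670×4.11) = 1.457×10^-4 K/W
R_carbon steel = L/(kA) = 0.0044/(54.3×4.11) = 1.972×10^-5 K/W
R_perlite board = L/(kA) = 0.06/(0.0648×4.11) = 0.2253 K/W
R_stainless steel = L/(kA) = 0.0041/(17.6×4.11) = 5.668×10^-5 K/W
R_total = 0.2255 K/W
Q = ΔT / R_total = 120 / 0.2255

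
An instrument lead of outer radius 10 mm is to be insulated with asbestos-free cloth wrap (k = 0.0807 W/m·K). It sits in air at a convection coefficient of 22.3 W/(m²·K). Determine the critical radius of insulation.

For a cylinder r_cr = k/h = 0.0807/22.3
r_cr = 3.62 mm; since the bare radius (10 mm) is above r_cr, any added insulation will reduce heat loss.

r_cr ≈ 3.62 mm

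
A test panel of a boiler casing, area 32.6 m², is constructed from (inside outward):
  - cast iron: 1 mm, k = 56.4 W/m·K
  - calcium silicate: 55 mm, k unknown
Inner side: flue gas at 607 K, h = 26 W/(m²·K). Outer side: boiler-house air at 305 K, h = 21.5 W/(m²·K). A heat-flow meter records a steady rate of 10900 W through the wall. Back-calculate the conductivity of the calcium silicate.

k ≈ 0.0672 W/(m·K)

Thermal resistances in series:
R_inner film = 1/(h_i·A) = 1/(26×32.6) = 0.00118 K/W
R_cast iron = L/(kA) = 0.001/(56.4×32.6) = 5.439×10^-7 K/W
R_outer film = 1/(h_o·A) = 1/(21.5×32.6) = 0.001427 K/W
Sum of known resistances R_other = 0.002607 K/W
Total R = ΔT/Q = 302/10900 = 0.02771 K/W
R_calcium silicate = R_total − R_other = 0.0251 K/W
k = L/(R·A) = 0.055/(0.0251×32.6)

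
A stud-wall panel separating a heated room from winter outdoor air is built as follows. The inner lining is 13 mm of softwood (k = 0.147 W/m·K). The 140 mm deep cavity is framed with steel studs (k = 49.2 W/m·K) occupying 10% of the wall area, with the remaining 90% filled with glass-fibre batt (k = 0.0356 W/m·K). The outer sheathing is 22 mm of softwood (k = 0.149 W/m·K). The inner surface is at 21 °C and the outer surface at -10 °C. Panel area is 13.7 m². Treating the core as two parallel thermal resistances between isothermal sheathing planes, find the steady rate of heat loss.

Sheathing layers in series; stud and cavity paths in parallel between them.
R_inner = 0.013/(0.147×13.7) = 0.006455 K/W
R_stud  = 0.14/(49.2×0.1×13.7) = 0.002077 K/W
R_cav   = 0.14/(0.0356×0.9×13.7) = 0.3189 K/W
1/R_core = 1/R_stud + 1/R_cav → R_core = 0.002064 K/W
R_outer = 0.022/(0.149×13.7) = 0.01078 K/W
R_total = 0.0193 K/W
Q = ΔT/R_total = 31/0.0193

Q ≈ 1610 W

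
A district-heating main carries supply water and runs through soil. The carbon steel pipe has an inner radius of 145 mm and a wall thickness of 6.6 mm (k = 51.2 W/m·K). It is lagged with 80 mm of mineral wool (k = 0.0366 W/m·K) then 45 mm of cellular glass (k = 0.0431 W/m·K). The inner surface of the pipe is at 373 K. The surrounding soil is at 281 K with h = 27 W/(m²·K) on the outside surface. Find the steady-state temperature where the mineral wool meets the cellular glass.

Radial resistances (cylindrical: R_cond = ln(r_o/r_i)/(2πkL), R_conv = 1/(h·2πrL)):
R_carbon steel pipe wall = ln(151.6/145)/(2π×51.2×1) = 1.384×10^-4 K/W
R_mineral wool = ln(231.6/151.6)/(2π×0.0366×1) = 1.843 K/W
R_cellular glass = ln(276.6/231.6)/(2π×0.0431×1) = 0.6557 K/W
R_outer film = 1/(h_o·2πr_oL) = 1/(27×2π×0.2766×1) = 0.02131 K/W
R_total = 2.52 K/W
Q = ΔT/R_total = 92/2.52
Q = 36.5 W/m
T_interface = T_inner − Q·ΣR(inner→interface) = 373 − 36.5×1.843

T ≈ 306 K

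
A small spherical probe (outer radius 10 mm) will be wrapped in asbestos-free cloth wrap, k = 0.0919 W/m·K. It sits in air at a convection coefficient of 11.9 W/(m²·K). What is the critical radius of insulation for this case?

r_cr ≈ 15.4 mm

For a sphere r_cr = 2k/h = 2×0.0919/11.9
r_cr = 15.4 mm; since the bare radius (10 mm) is below r_cr, adding a thin layer of insulation will *increase* heat loss.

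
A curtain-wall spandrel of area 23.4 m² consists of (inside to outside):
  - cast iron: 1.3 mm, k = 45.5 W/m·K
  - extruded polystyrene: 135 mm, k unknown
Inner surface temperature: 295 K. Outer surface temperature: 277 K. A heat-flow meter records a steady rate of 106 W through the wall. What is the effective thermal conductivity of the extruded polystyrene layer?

k ≈ 0.034 W/(m·K)

Series thermal resistances:
R_cast iron = L/(kA) = 0.0013/(45.5×23.4) = 1.221×10^-6 K/W
Sum of known resistances R_other = 1.221×10^-6 K/W
Total R = ΔT/Q = 18/106 = 0.1698 K/W
R_extruded polystyrene = R_total − R_other = 0.1698 K/W
k = L/(R·A) = 0.135/(0.1698×23.4)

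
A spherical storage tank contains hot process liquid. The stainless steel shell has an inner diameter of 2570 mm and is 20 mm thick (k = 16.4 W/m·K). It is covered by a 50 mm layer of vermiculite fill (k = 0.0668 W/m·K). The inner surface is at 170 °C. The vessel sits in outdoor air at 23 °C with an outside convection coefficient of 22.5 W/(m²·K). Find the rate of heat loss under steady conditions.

Q ≈ 4120 W

For a spherical shell R = (1/r₁ − 1/r₂)/(4πk); film R = 1/(h·4πr²). In series:
R_stainless steel shell = (1/1.285 − 1/1.305)/(4π×16.4) = 5.787×10^-5 K/W
R_vermiculite fill = (1/1.305 − 1/1.355)/(4π×0.0668) = 0.03368 K/W
R_outer film = 1/(h·4πr_o²) = 1/(22.5×4π×1.355²) = 0.001926 K/W
R_total = 0.03567 K/W
Q = ΔT/R_total = 147/0.03567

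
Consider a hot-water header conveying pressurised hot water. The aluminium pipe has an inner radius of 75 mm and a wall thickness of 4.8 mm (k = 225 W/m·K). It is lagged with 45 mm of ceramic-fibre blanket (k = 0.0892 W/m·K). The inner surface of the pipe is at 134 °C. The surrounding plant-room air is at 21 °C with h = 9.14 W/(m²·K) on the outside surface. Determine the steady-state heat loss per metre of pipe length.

q′ ≈ 121 W/m

Per-layer cylindrical resistances, series-summed:
R_aluminium pipe wall = ln(79.8/75)/(2π×225×1) = 4.388×10^-5 K/W
R_ceramic-fibre blanket = ln(124.8/79.8)/(2π×0.0892×1) = 0.7979 K/W
R_outer film = 1/(h_o·2πr_oL) = 1/(9.14×2π×0.1248×1) = 0.1395 K/W
R_total = 0.9375 K/W
Q = ΔT/R_total = 113/0.9375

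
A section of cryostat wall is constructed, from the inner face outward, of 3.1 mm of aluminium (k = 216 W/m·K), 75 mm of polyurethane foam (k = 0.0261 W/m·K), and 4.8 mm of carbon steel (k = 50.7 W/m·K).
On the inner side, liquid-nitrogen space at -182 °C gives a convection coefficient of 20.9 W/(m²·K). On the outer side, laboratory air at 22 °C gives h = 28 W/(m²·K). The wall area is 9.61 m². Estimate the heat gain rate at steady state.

Using the resistance-network approach (series):
R_inner film = 1/(h_i·A) = 1/(20.9×9.61) = 0.004979 K/W
R_aluminium = L/(kA) = 0.0031/(216×9.61) = 1.493×10^-6 K/W
R_polyurethane foam = L/(kA) = 0.075/(0.0261×9.61) = 0.299 K/W
R_carbon steel = L/(kA) = 0.0048/(50.7×9.61) = 9.852×10^-6 K/W
R_outer film = 1/(h_o·A) = 1/(28×9.61) = 0.003716 K/W
R_total = 0.3077 K/W
Q = ΔT / R_total = 204 / 0.3077

Q ≈ 663 W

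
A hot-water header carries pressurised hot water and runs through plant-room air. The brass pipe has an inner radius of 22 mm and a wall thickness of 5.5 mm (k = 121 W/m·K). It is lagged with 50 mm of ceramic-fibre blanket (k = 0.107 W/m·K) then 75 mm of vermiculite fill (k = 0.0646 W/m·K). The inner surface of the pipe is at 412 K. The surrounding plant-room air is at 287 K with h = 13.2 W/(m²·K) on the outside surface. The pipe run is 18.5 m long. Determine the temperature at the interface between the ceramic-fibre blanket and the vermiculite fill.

Per-layer cylindrical resistances, series-summed:
R_brass pipe wall = ln(27.5/22)/(2π×121×18.5) = 1.587×10^-5 K/W
R_ceramic-fibre blanket = ln(77.5/27.5)/(2π×0.107×18.5) = 0.0833 K/W
R_vermiculite fill = ln(152.5/77.5)/(2π×0.0646×18.5) = 0.09014 K/W
R_outer film = 1/(h_o·2πr_oL) = 1/(13.2×2π×0.1525×18.5) = 0.004274 K/W
R_total = 0.1777 K/W
Q = ΔT/R_total = 125/0.1777
Q = 703 W
T_interface = T_inner − Q·ΣR(inner→interface) = 412 − 703×0.08332

T ≈ 353 K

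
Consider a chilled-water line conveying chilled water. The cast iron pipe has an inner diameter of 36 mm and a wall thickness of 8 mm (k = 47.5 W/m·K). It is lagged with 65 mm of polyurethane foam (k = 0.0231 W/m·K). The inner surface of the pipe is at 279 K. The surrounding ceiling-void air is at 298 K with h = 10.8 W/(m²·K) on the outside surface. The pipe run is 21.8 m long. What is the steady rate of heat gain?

Cylindrical conduction, so R = ln(r₂/r₁)/(2πkL) per layer, in series:
R_cast iron pipe wall = ln(26/18)/(2π×47.5×21.8) = 5.652×10^-5 K/W
R_polyurethane foam = ln(91/26)/(2π×0.0231×21.8) = 0.3959 K/W
R_outer film = 1/(h_o·2πr_oL) = 1/(10.8×2π×0.091×21.8) = 0.007428 K/W
R_total = 0.4034 K/W
Q = ΔT/R_total = 19/0.4034

Q ≈ 47.1 W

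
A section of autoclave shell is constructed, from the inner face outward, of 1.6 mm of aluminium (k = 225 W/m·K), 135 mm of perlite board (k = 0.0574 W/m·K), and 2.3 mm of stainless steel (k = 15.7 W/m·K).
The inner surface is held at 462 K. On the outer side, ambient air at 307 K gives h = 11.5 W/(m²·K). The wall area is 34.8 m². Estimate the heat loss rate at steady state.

Q ≈ 2210 W

Series thermal resistances:
R_aluminium = L/(kA) = 0.0016/(225×34.8) = 2.043×10^-7 K/W
R_perlite board = L/(kA) = 0.135/(0.0574×34.8) = 0.06758 K/W
R_stainless steel = L/(kA) = 0.0023/(15.7×34.8) = 4.21×10^-6 K/W
R_outer film = 1/(h_o·A) = 1/(11.5×34.8) = 0.002499 K/W
R_total = 0.07009 K/W
Q = ΔT / R_total = 155 / 0.07009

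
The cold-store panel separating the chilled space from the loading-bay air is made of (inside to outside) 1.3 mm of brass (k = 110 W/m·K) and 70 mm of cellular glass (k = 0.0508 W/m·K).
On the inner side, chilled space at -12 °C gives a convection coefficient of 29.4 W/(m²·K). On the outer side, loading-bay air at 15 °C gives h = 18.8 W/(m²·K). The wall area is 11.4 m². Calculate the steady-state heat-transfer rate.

Q ≈ 210 W

Using the resistance-network approach (series):
R_inner film = 1/(h_i·A) = 1/(29.4×11.4) = 0.002984 K/W
R_brass = L/(kA) = 0.0013/(110×11.4) = 1.037×10^-6 K/W
R_cellular glass = L/(kA) = 0.07/(0.0508×11.4) = 0.1209 K/W
R_outer film = 1/(h_o·A) = 1/(18.8×11.4) = 0.004666 K/W
R_total = 0.1285 K/W
Q = ΔT / R_total = 27 / 0.1285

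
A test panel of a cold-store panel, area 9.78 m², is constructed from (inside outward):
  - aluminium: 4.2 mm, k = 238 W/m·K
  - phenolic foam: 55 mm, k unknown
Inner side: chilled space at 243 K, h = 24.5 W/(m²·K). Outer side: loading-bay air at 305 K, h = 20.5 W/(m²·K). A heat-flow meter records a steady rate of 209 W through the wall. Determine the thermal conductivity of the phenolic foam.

k ≈ 0.0196 W/(m·K)

Treating each layer as a thermal resistance in series:
R_inner film = 1/(h_i·A) = 1/(24.5×9.78) = 0.004173 K/W
R_aluminium = L/(kA) = 0.0042/(238×9.78) = 1.804×10^-6 K/W
R_outer film = 1/(h_o·A) = 1/(20.5×9.78) = 0.004988 K/W
Sum of known resistances R_other = 0.009163 K/W
Total R = ΔT/Q = 62/209 = 0.2967 K/W
R_phenolic foam = R_total − R_other = 0.2875 K/W
k = L/(R·A) = 0.055/(0.2875×9.78)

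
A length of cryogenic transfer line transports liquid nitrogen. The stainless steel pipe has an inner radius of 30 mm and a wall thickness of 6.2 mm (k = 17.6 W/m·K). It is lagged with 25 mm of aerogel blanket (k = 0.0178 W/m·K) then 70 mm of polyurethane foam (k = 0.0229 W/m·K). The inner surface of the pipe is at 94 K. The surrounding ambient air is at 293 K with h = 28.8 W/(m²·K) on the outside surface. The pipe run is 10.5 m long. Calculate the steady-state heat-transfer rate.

Per-layer cylindrical resistances, series-summed:
R_stainless steel pipe wall = ln(36.2/30)/(2π×17.6×10.5) = 1.618×10^-4 K/W
R_aerogel blanket = ln(61.2/36.2)/(2π×0.0178×10.5) = 0.4471 K/W
R_polyurethane foam = ln(131.2/61.2)/(2π×0.0229×10.5) = 0.5048 K/W
R_outer film = 1/(h_o·2πr_oL) = 1/(28.8×2π×0.1312×10.5) = 0.004011 K/W
R_total = 0.9561 K/W
Q = ΔT/R_total = 199/0.9561

Q ≈ 208 W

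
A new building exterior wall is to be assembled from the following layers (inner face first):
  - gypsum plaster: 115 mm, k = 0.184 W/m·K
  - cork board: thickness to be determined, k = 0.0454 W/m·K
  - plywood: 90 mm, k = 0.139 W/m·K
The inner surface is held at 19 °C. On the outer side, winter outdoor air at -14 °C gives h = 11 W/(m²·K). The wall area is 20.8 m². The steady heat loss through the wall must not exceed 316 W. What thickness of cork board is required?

L ≈ 36.7 mm

Series thermal resistances:
R_gypsum plaster = L/(kA) = 0.115/(0.184×20.8) = 0.03005 K/W
R_plywood = L/(kA) = 0.09/(0.139×20.8) = 0.03113 K/W
R_outer film = 1/(h_o·A) = 1/(11×20.8) = 0.004371 K/W
Sum of the known resistances R_other = 0.06555 K/W
Required total resistance R_tot = ΔT/Q_allow = 33/316 = 0.1044 K/W
R_cork board = R_tot − R_other = 0.03888 K/W
L = R·k·A = 0.03888×0.0454×20.8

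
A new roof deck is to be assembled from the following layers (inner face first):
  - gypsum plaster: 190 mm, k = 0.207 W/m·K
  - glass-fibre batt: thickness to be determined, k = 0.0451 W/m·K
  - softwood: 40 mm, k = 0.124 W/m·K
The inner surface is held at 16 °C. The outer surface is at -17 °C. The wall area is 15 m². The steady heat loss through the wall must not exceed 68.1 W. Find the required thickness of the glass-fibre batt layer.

Using the resistance-network approach (series):
R_gypsum plaster = L/(kA) = 0.19/(0.207×15) = 0.06119 K/W
R_softwood = L/(kA) = 0.04/(0.124×15) = 0.02151 K/W
Sum of the known resistances R_other = 0.0827 K/W
Required total resistance R_tot = ΔT/Q_allow = 33/68.1 = 0.4846 K/W
R_glass-fibre batt = R_tot − R_other = 0.4019 K/W
L = R·k·A = 0.4019×0.0451×15

L ≈ 272 mm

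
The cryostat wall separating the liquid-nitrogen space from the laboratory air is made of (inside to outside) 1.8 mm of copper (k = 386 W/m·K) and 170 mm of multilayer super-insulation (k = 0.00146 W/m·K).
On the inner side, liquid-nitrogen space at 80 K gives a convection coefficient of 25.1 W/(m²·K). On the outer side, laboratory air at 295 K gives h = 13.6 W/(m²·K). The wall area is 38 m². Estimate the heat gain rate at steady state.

Q ≈ 70.1 W

Treating each layer as a thermal resistance in series:
R_inner film = 1/(h_i·A) = 1/(25.1×38) = 0.001048 K/W
R_copper = L/(kA) = 0.0018/(386×38) = 1.227×10^-7 K/W
R_multilayer super-insulation = L/(kA) = 0.17/(0.00146×38) = 3.064 K/W
R_outer film = 1/(h_o·A) = 1/(13.6×38) = 0.001935 K/W
R_total = 3.067 K/W
Q = ΔT / R_total = 215 / 3.067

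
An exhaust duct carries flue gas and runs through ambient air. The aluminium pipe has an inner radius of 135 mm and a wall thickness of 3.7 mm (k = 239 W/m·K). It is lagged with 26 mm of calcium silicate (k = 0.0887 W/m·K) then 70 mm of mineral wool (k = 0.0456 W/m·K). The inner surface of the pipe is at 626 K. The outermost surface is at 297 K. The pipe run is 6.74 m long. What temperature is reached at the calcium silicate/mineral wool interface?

T ≈ 560 K

Per-layer cylindrical resistances, series-summed:
R_aluminium pipe wall = ln(138.7/135)/(2π×239×6.74) = 2.671×10^-6 K/W
R_calcium silicate = ln(164.7/138.7)/(2π×0.0887×6.74) = 0.04574 K/W
R_mineral wool = ln(234.7/164.7)/(2π×0.0456×6.74) = 0.1834 K/W
R_total = 0.2292 K/W
Q = ΔT/R_total = 329/0.2292
Q = 1440 W
T_interface = T_inner − Q·ΣR(inner→interface) = 626 − 1440×0.04574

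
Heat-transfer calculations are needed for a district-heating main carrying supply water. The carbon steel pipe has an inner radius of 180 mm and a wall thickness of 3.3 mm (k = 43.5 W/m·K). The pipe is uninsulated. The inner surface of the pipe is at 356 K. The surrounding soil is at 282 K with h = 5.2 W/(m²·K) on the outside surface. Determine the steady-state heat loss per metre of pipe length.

q′ ≈ 443 W/m

Per-layer cylindrical resistances, series-summed:
R_carbon steel pipe wall = ln(183.3/180)/(2π×43.5×1) = 6.647×10^-5 K/W
R_outer film = 1/(h_o·2πr_oL) = 1/(5.2×2π×0.1833×1) = 0.167 K/W
R_total = 0.167 K/W
Q = ΔT/R_total = 74/0.167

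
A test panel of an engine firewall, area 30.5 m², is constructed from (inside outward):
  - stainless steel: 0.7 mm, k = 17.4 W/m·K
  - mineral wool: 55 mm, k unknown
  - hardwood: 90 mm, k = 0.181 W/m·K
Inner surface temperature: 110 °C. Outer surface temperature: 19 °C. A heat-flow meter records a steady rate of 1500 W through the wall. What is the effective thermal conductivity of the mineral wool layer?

k ≈ 0.0406 W/(m·K)

Using the resistance-network approach (series):
R_stainless steel = L/(kA) = 0.0007/(17.4×30.5) = 1.319×10^-6 K/W
R_hardwood = L/(kA) = 0.09/(0.181×30.5) = 0.0163 K/W
Sum of known resistances R_other = 0.0163 K/W
Total R = ΔT/Q = 91/1500 = 0.06067 K/W
R_mineral wool = R_total − R_other = 0.04436 K/W
k = L/(R·A) = 0.055/(0.04436×30.5)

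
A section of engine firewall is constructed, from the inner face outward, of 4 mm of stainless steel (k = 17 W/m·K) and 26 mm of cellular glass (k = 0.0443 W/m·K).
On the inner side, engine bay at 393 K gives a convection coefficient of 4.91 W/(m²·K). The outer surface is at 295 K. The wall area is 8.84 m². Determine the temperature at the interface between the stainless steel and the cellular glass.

Thermal resistances in series:
R_inner film = 1/(h_i·A) = 1/(4.91×8.84) = 0.02304 K/W
R_stainless steel = L/(kA) = 0.004/(17×8.84) = 2.662×10^-5 K/W
R_cellular glass = L/(kA) = 0.026/(0.0443×8.84) = 0.06639 K/W
R_total = 0.08946 K/W;  Q = ΔT/R_total = 98/0.08946 = 1095 W
T_interface = T_inner − Q·ΣR(inner→interface) = 393 − 1100×0.02307

T ≈ 368 K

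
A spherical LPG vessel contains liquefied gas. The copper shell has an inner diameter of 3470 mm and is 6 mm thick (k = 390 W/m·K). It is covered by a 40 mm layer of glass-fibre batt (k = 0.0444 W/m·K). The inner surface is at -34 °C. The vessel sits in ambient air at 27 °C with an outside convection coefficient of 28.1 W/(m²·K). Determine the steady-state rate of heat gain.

Q ≈ 2540 W

Radial (spherical) resistances in series:
R_copper shell = (1/1.735 − 1/1.741)/(4π×390) = 4.053×10^-7 K/W
R_glass-fibre batt = (1/1.741 − 1/1.781)/(4π×0.0444) = 0.02312 K/W
R_outer film = 1/(h·4πr_o²) = 1/(28.1×4π×1.781²) = 8.928×10^-4 K/W
R_total = 0.02401 K/W
Q = ΔT/R_total = 61/0.02401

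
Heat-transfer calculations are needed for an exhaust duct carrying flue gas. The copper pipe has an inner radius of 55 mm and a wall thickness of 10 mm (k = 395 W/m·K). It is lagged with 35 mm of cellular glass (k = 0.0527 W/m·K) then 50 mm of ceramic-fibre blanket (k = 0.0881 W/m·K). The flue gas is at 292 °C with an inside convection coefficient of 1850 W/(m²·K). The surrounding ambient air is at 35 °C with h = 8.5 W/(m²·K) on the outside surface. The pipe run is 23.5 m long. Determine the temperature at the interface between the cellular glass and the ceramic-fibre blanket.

T ≈ 137 °C

Per-layer cylindrical resistances, series-summed:
R_inner film = 1/(h_i·2πr₁L) = 1/(1850×2π×0.055×23.5) = 6.656×10^-5 K/W
R_copper pipe wall = ln(65/55)/(2π×395×23.5) = 2.864×10^-6 K/W
R_cellular glass = ln(100/65)/(2π×0.0527×23.5) = 0.05536 K/W
R_ceramic-fibre blanket = ln(150/100)/(2π×0.0881×23.5) = 0.03117 K/W
R_outer film = 1/(h_o·2πr_oL) = 1/(8.5×2π×0.15×23.5) = 0.005312 K/W
R_total = 0.09191 K/W
Q = ΔT/R_total = 257/0.09191
Q = 2800 W
T_interface = T_inner − Q·ΣR(inner→interface) = 292 − 2800×0.05543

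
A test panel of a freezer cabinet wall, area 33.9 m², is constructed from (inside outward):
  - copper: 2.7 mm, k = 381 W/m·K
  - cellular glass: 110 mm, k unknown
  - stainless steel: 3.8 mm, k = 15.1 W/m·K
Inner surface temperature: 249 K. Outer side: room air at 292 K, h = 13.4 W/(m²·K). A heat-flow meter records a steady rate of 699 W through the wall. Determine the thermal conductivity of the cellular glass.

k ≈ 0.0547 W/(m·K)

Thermal resistances in series:
R_copper = L/(kA) = 0.0027/(381×33.9) = 2.09×10^-7 K/W
R_stainless steel = L/(kA) = 0.0038/(15.1×33.9) = 7.423×10^-6 K/W
R_outer film = 1/(h_o·A) = 1/(13.4×33.9) = 0.002201 K/W
Sum of known resistances R_other = 0.002209 K/W
Total R = ΔT/Q = 43/699 = 0.06152 K/W
R_cellular glass = R_total − R_other = 0.05931 K/W
k = L/(R·A) = 0.11/(0.05931×33.9)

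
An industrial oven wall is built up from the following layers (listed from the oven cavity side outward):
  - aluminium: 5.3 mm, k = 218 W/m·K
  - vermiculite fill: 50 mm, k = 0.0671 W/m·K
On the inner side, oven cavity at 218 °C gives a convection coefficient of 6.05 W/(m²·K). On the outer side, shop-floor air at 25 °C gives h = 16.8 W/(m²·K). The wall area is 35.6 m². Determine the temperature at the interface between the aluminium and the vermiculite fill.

T ≈ 185 °C

Model the wall as resistances in series:
R_inner film = 1/(h_i·A) = 1/(6.05×35.6) = 0.004643 K/W
R_aluminium = L/(kA) = 0.0053/(218×35.6) = 6.829×10^-7 K/W
R_vermiculite fill = L/(kA) = 0.05/(0.0671×35.6) = 0.02093 K/W
R_outer film = 1/(h_o·A) = 1/(16.8×35.6) = 0.001672 K/W
R_total = 0.02725 K/W;  Q = ΔT/R_total = 193/0.02725 = 7083 W
T_interface = T_inner − Q·ΣR(inner→interface) = 218 − 7080×0.004644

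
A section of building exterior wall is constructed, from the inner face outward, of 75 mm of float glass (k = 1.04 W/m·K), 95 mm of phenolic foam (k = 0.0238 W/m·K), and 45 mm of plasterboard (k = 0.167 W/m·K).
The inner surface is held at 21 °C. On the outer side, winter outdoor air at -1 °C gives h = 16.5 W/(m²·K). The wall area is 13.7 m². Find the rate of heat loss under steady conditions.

Q ≈ 68.6 W

Treating each layer as a thermal resistance in series:
R_float glass = L/(kA) = 0.075/(1.04×13.7) = 0.005264 K/W
R_phenolic foam = L/(kA) = 0.095/(0.0238×13.7) = 0.2914 K/W
R_plasterboard = L/(kA) = 0.045/(0.167×13.7) = 0.01967 K/W
R_outer film = 1/(h_o·A) = 1/(16.5×13.7) = 0.004424 K/W
R_total = 0.3207 K/W
Q = ΔT / R_total = 22 / 0.3207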